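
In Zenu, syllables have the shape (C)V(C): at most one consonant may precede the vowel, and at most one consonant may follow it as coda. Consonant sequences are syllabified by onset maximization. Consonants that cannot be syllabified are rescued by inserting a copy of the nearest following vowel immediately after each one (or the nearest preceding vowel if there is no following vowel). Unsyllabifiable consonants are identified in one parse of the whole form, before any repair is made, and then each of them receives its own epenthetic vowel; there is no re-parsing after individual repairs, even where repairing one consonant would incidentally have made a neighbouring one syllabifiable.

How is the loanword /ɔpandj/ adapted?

ɔpandaja

Syllabifying with onset maximization leaves /d/, /j/ stranded (at most one coda consonant is licensed; onsets are limited to one consonant).
Epenthesis after each stranded consonant: /d/ → /da/, /j/ → /ja/.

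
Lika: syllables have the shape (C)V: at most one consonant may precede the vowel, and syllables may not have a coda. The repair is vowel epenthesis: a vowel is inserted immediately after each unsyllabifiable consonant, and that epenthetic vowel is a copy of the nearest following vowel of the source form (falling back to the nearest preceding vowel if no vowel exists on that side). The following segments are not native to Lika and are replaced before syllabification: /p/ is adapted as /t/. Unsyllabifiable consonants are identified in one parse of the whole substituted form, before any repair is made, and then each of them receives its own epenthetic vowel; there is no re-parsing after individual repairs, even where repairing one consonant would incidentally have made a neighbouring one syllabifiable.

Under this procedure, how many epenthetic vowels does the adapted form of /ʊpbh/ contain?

After substitution the input is /ʊtbh/.
The unsyllabifiable consonants are /t/, /b/, /h/; each receives one epenthetic vowel.

3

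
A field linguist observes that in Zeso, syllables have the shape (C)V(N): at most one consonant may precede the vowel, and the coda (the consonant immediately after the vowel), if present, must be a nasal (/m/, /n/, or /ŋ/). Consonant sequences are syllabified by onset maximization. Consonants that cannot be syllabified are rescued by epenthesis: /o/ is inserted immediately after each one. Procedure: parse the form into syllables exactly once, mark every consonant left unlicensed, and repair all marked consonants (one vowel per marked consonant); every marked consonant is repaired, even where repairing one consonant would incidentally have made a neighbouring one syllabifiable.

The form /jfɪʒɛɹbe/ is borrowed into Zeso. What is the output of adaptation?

jofɪʒɛɹobe

Syllabifying with onset maximization leaves /j/, /ɹ/ stranded (only a nasal (/m/, /n/, or /ŋ/) is licensed in coda position; onsets are limited to one consonant).
Epenthesis after each stranded consonant: /j/ → /jo/, /ɹ/ → /ɹo/.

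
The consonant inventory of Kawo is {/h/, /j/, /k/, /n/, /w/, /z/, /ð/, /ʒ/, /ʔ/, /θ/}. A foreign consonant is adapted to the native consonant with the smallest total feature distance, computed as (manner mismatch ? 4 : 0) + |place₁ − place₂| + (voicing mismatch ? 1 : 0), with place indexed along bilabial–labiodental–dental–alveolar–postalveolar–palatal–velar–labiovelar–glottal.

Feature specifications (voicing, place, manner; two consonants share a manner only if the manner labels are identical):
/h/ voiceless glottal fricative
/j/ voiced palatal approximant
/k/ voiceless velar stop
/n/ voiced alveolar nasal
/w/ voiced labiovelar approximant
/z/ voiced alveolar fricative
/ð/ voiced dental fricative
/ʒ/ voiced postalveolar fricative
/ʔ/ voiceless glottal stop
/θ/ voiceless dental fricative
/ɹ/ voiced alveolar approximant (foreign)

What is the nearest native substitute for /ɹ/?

j

/j/ is closest: same manner (approximant), place distance 2 (alveolar→palatal), same voicing; total 2. Next closest is /n/ at distance 4.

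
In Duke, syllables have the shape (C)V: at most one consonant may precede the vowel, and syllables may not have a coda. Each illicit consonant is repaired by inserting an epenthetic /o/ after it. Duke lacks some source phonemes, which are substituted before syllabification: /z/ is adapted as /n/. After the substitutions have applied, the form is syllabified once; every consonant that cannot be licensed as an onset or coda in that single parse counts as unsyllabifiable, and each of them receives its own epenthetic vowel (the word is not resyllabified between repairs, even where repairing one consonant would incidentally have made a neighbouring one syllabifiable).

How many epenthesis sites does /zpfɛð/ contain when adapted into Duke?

After substitution the input is /npfɛð/.
The unsyllabifiable consonants are /n/, /p/, /ð/; each receives one epenthetic vowel.

3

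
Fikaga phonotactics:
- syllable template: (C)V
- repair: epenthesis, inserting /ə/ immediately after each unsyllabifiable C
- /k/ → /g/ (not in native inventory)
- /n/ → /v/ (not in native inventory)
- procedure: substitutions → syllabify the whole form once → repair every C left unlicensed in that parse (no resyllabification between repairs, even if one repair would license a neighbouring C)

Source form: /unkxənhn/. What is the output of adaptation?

uvəgəxəvəhəvə

Substitution: /n/ → /v/, /k/ → /g/, giving /uvgxəvhv/.
Syllabifying with onset maximization leaves /v/, /g/, /v/, /h/, /v/ stranded (no codas are permitted; onsets are limited to one consonant).
Epenthesis after each stranded consonant: /v/ → /və/, /g/ → /gə/, /v/ → /və/, /h/ → /hə/, /v/ → /və/.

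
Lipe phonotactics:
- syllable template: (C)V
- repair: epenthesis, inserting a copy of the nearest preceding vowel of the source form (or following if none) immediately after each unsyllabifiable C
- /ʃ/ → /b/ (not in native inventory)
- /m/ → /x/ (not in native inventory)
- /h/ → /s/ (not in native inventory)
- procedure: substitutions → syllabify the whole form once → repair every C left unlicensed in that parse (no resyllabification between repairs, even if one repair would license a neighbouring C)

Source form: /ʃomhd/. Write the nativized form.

boxosodo

Substitution: /ʃ/ → /b/, /m/ → /x/, /h/ → /s/, giving /boxsd/.
Under (C)V, the unsyllabifiable consonants are /x/, /s/, /d/ (no codas are permitted; onsets are limited to one consonant).
Inserting the epenthetic vowel yields /x/ → /xo/, /s/ → /so/, /d/ → /do/.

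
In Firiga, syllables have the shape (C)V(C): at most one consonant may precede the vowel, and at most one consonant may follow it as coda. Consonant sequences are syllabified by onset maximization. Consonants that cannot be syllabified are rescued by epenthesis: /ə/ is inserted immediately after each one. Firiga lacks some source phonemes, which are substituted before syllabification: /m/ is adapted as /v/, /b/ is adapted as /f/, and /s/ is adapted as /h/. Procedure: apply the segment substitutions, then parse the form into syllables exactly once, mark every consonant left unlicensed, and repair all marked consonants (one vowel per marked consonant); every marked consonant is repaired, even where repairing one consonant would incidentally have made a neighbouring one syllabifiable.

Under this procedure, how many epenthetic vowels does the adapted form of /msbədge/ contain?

After substitution the input is /vhfədge/.
The unsyllabifiable consonants are /v/, /h/; each receives one epenthetic vowel.

2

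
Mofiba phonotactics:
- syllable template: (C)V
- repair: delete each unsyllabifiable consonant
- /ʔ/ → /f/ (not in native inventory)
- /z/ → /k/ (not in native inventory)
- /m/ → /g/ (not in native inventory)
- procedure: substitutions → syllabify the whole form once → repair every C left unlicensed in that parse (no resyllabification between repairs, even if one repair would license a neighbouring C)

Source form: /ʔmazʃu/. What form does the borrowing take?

gaʃu

Substitution: /ʔ/ → /f/, /m/ → /g/, /z/ → /k/, giving /fgakʃu/.
Under (C)V, the unsyllabifiable consonants are /f/, /k/ (no codas are permitted; onsets are limited to one consonant).
Each unlicensed consonant is deleted: /f/, /k/.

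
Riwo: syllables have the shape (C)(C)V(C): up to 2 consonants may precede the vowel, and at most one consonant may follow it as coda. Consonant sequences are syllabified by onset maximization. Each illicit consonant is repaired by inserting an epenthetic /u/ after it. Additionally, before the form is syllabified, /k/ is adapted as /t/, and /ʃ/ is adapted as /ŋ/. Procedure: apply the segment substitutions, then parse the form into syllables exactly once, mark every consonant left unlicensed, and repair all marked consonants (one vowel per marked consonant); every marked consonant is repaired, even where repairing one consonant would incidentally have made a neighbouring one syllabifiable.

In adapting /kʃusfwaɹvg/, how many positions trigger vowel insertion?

After substitution the input is /tŋusfwaɹvg/.
The unsyllabifiable consonants are /v/, /g/; each receives one epenthetic vowel.

2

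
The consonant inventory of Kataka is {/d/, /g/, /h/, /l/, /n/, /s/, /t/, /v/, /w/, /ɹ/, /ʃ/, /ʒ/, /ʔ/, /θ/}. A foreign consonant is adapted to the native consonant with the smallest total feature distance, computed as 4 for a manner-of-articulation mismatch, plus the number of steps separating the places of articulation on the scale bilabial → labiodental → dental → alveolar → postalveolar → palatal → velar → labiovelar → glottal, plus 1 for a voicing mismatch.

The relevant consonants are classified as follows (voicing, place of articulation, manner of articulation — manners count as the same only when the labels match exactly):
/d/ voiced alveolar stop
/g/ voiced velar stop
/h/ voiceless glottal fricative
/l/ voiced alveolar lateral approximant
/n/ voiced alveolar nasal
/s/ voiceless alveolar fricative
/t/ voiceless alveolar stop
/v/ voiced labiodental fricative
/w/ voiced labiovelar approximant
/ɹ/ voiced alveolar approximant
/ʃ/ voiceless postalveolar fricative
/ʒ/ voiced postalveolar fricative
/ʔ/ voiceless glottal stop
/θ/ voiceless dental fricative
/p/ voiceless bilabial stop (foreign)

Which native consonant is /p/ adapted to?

/t/ is closest: same manner (stop), place distance 3 (bilabial→alveolar), same voicing; total 3. Next closest is /d/ at distance 4.

t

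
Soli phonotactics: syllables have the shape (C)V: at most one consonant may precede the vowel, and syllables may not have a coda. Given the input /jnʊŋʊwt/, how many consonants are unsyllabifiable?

Syllabifying with onset maximization leaves /j/, /w/, /t/ stranded (no codas are permitted; onsets are limited to one consonant).

3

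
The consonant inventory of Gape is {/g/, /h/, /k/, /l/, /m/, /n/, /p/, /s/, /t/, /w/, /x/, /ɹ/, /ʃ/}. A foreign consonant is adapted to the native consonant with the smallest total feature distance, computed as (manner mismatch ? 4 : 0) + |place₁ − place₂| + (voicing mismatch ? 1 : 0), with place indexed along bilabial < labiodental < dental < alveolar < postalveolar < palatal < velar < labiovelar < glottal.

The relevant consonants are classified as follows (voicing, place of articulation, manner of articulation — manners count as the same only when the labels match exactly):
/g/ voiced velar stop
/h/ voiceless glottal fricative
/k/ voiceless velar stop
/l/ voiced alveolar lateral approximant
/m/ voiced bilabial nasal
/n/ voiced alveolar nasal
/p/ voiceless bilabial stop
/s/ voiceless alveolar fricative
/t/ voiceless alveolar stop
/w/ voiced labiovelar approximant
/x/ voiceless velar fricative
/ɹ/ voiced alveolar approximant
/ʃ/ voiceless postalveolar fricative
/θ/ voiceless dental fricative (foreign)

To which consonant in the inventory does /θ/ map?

/s/ is closest: same manner (fricative), place distance 1 (dental→alveolar), same voicing; total 1. Next closest is /ʃ/ at distance 2.

s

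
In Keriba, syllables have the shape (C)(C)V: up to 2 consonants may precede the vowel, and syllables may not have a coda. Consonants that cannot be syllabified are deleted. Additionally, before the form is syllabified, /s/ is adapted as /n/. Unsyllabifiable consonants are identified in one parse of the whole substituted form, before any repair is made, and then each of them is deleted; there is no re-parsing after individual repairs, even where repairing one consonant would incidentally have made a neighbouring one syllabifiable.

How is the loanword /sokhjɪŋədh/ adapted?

Substitution: /s/ → /n/, giving /nokhjɪŋədh/.
Under (C)(C)V, the unsyllabifiable consonants are /k/, /d/, /h/ (no codas are permitted; onsets may contain at most 2 consonants).
Deletion applies to /k/, /d/, /h/.

nohjɪŋə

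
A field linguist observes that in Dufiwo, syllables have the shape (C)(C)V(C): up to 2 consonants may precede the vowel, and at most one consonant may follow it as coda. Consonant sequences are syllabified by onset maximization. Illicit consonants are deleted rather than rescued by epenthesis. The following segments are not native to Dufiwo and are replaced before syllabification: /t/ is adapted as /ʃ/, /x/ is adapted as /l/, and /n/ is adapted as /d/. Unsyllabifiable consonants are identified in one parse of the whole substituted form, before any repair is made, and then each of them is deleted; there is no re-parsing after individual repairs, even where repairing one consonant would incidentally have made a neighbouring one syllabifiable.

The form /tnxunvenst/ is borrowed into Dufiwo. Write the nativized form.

dludved

Substitution: /t/ → /ʃ/, /n/ → /d/, /x/ → /l/, giving /ʃdludvedsʃ/.
Syllabifying with onset maximization leaves /ʃ/, /s/, /ʃ/ stranded (at most one coda consonant is licensed; onsets may contain at most 2 consonants).
Each unlicensed consonant is deleted: /ʃ/, /s/, /ʃ/.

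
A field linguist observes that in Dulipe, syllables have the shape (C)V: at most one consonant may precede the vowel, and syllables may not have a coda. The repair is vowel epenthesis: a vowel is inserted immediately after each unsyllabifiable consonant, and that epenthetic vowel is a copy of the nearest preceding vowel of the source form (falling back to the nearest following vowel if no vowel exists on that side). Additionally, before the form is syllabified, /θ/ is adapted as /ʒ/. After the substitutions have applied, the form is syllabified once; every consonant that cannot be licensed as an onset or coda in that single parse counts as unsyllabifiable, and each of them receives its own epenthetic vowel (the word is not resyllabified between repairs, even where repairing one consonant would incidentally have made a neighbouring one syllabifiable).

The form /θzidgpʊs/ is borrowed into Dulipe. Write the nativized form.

ʒizidigipʊsʊ

Substitution: /θ/ → /ʒ/, giving /ʒzidgpʊs/.
Syllabifying with onset maximization leaves /ʒ/, /d/, /g/, /s/ stranded (no codas are permitted; onsets are limited to one consonant).
Each unlicensed consonant becomes the onset of a new syllable: /ʒ/ → /ʒi/, /d/ → /di/, /g/ → /gi/, /s/ → /sʊ/.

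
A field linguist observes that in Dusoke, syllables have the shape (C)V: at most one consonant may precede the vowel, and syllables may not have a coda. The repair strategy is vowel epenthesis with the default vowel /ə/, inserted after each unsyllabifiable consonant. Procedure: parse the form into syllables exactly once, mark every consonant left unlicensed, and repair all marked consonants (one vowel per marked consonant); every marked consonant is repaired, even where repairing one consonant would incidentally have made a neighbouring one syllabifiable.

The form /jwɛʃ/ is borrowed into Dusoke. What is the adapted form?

The consonants /j/, /ʃ/ cannot be parsed into a legal (C)V syllable (no codas are permitted; onsets are limited to one consonant).
Inserting the epenthetic vowel yields /j/ → /jə/, /ʃ/ → /ʃə/.

jəwɛʃə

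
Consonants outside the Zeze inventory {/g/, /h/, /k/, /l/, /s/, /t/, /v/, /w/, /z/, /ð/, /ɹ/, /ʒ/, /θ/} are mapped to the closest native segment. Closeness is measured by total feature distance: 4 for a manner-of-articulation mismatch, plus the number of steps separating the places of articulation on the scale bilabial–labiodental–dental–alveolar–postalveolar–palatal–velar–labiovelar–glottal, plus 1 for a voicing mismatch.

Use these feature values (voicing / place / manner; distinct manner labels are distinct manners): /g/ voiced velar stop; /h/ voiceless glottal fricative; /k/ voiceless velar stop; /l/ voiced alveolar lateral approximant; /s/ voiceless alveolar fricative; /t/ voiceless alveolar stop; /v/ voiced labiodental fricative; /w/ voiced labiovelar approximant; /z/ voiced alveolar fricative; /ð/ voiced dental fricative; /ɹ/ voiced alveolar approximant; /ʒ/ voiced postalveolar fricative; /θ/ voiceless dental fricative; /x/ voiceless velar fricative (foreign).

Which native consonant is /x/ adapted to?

h

/h/ is closest: same manner (fricative), place distance 2 (velar→glottal), same voicing; total 2. Next closest is /s/ at distance 3.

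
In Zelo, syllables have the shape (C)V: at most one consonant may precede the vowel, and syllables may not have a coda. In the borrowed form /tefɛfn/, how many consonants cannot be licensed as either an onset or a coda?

2

Syllabifying with onset maximization leaves /f/, /n/ stranded (no codas are permitted; onsets are limited to one consonant).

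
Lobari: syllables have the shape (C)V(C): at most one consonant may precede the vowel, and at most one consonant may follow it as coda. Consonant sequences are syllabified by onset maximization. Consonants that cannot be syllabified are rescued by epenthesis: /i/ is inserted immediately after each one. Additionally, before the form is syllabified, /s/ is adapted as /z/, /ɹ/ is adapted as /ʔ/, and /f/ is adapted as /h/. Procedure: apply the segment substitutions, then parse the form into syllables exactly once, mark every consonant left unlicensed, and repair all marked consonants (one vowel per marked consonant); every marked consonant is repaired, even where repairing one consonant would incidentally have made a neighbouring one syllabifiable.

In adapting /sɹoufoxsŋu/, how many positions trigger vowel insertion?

After substitution the input is /zʔouhoxzŋu/.
The unsyllabifiable consonants are /z/, /z/; each receives one epenthetic vowel.

2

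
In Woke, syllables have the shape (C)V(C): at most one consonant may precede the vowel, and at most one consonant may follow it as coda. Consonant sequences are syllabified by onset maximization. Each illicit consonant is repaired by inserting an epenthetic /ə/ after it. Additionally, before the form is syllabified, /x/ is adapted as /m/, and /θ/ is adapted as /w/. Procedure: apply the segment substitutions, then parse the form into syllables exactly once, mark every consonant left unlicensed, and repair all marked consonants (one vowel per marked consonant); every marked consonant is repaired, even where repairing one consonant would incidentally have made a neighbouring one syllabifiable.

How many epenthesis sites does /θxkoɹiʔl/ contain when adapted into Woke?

3

After substitution the input is /wmkoɹiʔl/.
The unsyllabifiable consonants are /w/, /m/, /l/; each receives one epenthetic vowel.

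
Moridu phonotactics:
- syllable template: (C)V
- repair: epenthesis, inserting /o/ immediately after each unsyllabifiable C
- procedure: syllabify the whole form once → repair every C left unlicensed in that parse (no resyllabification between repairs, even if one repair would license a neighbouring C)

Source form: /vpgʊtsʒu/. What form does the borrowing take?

Syllabifying with onset maximization leaves /v/, /p/, /t/, /s/ stranded (no codas are permitted; onsets are limited to one consonant).
Each unlicensed consonant becomes the onset of a new syllable: /v/ → /vo/, /p/ → /po/, /t/ → /to/, /s/ → /so/.

vopogʊtosoʒu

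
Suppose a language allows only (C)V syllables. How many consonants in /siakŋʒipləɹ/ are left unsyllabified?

Under (C)V, the unsyllabifiable consonants are /k/, /ŋ/, /p/, /ɹ/ (no codas are permitted; onsets are limited to one consonant).

4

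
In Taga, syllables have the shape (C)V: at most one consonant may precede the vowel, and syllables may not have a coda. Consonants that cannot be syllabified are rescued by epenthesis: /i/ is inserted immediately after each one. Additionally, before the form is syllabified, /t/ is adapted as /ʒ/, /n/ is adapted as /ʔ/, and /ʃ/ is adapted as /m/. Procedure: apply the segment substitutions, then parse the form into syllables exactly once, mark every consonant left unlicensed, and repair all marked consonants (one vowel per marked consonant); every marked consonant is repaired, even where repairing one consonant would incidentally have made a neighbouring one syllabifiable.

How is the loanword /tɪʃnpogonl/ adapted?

Substitution: /t/ → /ʒ/, /ʃ/ → /m/, /n/ → /ʔ/, giving /ʒɪmʔpogoʔl/.
Under (C)V, the unsyllabifiable consonants are /m/, /ʔ/, /ʔ/, /l/ (no codas are permitted; onsets are limited to one consonant).
Each unlicensed consonant becomes the onset of a new syllable: /m/ → /mi/, /ʔ/ → /ʔi/, /ʔ/ → /ʔi/, /l/ → /li/.

ʒɪmiʔipogoʔili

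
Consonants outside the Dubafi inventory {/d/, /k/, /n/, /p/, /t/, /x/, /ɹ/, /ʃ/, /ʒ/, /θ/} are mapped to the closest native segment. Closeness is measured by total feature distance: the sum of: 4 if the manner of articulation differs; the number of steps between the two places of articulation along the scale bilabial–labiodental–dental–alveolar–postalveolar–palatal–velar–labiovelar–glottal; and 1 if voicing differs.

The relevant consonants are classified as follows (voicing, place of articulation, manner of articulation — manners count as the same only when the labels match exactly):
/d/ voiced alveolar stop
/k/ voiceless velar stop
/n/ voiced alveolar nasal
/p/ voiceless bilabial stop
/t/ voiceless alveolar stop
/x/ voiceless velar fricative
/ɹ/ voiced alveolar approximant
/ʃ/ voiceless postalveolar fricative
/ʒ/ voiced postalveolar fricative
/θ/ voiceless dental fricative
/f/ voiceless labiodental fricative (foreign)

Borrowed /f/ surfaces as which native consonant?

/θ/ is closest: same manner (fricative), place distance 1 (labiodental→dental), same voicing; total 1. Next closest is /ʃ/ at distance 3.

θ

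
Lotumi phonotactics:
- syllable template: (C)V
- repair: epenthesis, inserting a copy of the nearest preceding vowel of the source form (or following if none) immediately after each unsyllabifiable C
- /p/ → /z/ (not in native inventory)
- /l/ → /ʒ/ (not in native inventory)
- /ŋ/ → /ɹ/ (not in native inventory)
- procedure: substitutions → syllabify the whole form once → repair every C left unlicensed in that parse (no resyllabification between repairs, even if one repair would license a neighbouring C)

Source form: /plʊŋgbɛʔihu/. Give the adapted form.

Substitution: /p/ → /z/, /l/ → /ʒ/, /ŋ/ → /ɹ/, giving /zʒʊɹgbɛʔihu/.
Under (C)V, the unsyllabifiable consonants are /z/, /ɹ/, /g/ (no codas are permitted; onsets are limited to one consonant).
Epenthesis after each stranded consonant: /z/ → /zʊ/, /ɹ/ → /ɹʊ/, /g/ → /gʊ/.

zʊʒʊɹʊgʊbɛʔihu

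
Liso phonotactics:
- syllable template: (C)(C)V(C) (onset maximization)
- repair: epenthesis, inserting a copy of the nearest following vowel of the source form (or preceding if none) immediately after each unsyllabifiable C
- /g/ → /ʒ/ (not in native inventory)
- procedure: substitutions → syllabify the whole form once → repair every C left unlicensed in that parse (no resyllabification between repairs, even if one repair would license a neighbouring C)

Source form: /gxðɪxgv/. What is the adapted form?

ʒɪxðɪxʒɪvɪ

Substitution: /g/ → /ʒ/, giving /ʒxðɪxʒv/.
Under (C)(C)V(C), the unsyllabifiable consonants are /ʒ/, /ʒ/, /v/ (at most one coda consonant is licensed; onsets may contain at most 2 consonants).
Epenthesis after each stranded consonant: /ʒ/ → /ʒɪ/, /ʒ/ → /ʒɪ/, /v/ → /vɪ/.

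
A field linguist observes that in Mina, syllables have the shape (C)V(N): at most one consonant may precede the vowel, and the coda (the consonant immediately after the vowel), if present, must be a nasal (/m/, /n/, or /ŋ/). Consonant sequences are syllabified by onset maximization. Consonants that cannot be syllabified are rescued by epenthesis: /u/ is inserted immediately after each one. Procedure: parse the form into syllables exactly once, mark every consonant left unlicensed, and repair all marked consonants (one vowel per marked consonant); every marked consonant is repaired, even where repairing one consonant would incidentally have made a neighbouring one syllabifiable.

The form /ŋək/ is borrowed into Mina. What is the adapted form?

The consonants /k/ cannot be parsed into a legal (C)V(N) syllable (only a nasal (/m/, /n/, or /ŋ/) is licensed in coda position; onsets are limited to one consonant).
Inserting the epenthetic vowel yields /k/ → /ku/.

ŋəku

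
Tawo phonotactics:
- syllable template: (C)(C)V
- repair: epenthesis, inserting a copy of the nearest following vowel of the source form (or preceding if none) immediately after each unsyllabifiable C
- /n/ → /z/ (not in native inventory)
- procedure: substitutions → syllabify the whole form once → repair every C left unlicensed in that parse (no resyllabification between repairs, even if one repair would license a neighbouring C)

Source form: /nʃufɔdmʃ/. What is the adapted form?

Substitution: /n/ → /z/, giving /zʃufɔdmʃ/.
Under (C)(C)V, the unsyllabifiable consonants are /d/, /m/, /ʃ/ (no codas are permitted; onsets may contain at most 2 consonants).
Each unlicensed consonant becomes the onset of a new syllable: /d/ → /dɔ/, /m/ → /mɔ/, /ʃ/ → /ʃɔ/.

zʃufɔdɔmɔʃɔ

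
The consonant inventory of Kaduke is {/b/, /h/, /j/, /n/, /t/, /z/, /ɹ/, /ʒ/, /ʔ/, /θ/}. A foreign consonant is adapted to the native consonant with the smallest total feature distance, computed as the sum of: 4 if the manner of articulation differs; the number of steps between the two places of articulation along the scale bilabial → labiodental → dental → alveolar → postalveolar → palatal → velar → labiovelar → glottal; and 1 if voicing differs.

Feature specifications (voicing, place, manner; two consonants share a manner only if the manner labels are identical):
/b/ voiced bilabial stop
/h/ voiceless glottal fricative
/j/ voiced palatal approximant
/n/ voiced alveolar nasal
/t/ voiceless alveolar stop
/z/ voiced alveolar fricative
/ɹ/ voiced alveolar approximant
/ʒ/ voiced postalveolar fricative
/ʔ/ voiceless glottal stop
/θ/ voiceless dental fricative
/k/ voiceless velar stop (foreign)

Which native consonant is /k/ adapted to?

/ʔ/ is closest: same manner (stop), place distance 2 (velar→glottal), same voicing; total 2. Next closest is /t/ at distance 3.

ʔ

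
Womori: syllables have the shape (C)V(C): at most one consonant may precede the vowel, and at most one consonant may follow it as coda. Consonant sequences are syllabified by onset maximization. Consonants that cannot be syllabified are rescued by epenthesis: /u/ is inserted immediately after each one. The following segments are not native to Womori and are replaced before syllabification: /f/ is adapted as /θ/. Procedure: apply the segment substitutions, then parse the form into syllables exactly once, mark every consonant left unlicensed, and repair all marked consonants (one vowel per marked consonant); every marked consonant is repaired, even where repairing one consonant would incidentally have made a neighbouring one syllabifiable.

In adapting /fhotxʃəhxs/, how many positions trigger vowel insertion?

4

After substitution the input is /θhotxʃəhxs/.
The unsyllabifiable consonants are /θ/, /x/, /x/, /s/; each receives one epenthetic vowel.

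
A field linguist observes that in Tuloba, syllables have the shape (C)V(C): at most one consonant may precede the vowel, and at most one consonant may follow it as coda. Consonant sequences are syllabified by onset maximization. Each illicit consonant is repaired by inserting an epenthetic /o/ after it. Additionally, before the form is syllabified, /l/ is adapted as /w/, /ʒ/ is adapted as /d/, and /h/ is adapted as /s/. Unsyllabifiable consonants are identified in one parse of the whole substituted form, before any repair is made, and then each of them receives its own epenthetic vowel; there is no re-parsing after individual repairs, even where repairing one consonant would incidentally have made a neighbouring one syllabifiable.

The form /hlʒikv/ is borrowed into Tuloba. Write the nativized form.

sowodikvo

Substitution: /h/ → /s/, /l/ → /w/, /ʒ/ → /d/, giving /swdikv/.
Syllabifying with onset maximization leaves /s/, /w/, /v/ stranded (at most one coda consonant is licensed; onsets are limited to one consonant).
Each unlicensed consonant becomes the onset of a new syllable: /s/ → /so/, /w/ → /wo/, /v/ → /vo/.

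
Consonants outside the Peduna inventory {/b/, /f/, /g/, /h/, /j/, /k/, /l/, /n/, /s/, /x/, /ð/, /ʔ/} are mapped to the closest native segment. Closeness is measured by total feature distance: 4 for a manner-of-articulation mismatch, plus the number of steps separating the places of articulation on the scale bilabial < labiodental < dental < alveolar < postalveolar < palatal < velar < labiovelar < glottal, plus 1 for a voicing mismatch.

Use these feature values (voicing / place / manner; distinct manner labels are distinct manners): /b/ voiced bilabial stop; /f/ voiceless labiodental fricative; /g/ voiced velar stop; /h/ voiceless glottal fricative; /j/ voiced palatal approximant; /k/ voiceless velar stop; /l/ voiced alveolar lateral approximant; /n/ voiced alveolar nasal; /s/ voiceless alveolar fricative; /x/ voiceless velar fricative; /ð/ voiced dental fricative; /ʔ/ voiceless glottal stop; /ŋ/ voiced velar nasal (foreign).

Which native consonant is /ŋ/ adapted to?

/n/ is closest: same manner (nasal), place distance 3 (velar→alveolar), same voicing; total 3. Next closest is /g/ at distance 4.

n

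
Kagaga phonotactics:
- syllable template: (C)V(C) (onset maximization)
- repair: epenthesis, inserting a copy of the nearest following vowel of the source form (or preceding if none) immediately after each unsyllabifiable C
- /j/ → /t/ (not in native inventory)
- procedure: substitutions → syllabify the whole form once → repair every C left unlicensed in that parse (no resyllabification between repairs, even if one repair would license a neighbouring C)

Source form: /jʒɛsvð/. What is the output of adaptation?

Substitution: /j/ → /t/, giving /tʒɛsvð/.
Syllabifying with onset maximization leaves /t/, /v/, /ð/ stranded (at most one coda consonant is licensed; onsets are limited to one consonant).
Inserting the epenthetic vowel yields /t/ → /tɛ/, /v/ → /vɛ/, /ð/ → /ðɛ/.

tɛʒɛsvɛðɛ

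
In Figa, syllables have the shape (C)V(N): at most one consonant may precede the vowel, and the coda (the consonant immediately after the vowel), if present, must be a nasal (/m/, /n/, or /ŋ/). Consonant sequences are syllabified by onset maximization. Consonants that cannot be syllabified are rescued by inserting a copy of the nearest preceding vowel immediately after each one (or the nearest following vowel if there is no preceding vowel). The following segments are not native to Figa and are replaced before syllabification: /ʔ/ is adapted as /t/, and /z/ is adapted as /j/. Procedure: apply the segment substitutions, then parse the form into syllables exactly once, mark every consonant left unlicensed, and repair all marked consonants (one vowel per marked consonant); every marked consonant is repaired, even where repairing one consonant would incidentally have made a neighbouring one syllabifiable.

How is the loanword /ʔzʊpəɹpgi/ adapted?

Substitution: /ʔ/ → /t/, /z/ → /j/, giving /tjʊpəɹpgi/.
The consonants /t/, /ɹ/, /p/ cannot be parsed into a legal (C)V(N) syllable (only a nasal (/m/, /n/, or /ŋ/) is licensed in coda position; onsets are limited to one consonant).
Inserting the epenthetic vowel yields /t/ → /tʊ/, /ɹ/ → /ɹə/, /p/ → /pə/.

tʊjʊpəɹəpəgi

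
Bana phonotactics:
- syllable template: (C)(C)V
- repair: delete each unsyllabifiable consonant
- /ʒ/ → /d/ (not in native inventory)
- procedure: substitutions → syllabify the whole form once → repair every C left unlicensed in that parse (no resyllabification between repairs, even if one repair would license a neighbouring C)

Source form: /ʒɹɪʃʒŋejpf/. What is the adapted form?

Substitution: /ʒ/ → /d/, giving /dɹɪʃdŋejpf/.
The consonants /ʃ/, /j/, /p/, /f/ cannot be parsed into a legal (C)(C)V syllable (no codas are permitted; onsets may contain at most 2 consonants).
Each unlicensed consonant is deleted: /ʃ/, /j/, /p/, /f/.

dɹɪdŋe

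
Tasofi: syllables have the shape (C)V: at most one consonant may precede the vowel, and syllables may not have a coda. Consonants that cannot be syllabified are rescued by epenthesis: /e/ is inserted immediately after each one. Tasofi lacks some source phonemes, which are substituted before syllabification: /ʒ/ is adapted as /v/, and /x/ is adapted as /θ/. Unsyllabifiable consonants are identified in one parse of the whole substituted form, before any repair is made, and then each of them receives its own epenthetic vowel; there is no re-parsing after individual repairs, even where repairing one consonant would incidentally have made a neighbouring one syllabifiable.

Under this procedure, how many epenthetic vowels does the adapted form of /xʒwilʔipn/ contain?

5

After substitution the input is /θvwilʔipn/.
The unsyllabifiable consonants are /θ/, /v/, /l/, /p/, /n/; each receives one epenthetic vowel.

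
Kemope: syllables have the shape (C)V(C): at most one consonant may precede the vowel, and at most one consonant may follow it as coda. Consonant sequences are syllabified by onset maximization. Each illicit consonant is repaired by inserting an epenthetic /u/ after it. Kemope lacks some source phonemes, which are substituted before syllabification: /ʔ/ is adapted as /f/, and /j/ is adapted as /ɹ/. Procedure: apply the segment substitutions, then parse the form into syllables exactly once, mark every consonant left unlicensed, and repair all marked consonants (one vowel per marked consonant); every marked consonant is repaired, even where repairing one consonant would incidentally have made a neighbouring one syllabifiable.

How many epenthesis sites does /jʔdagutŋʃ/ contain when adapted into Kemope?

4

After substitution the input is /ɹfdagutŋʃ/.
The unsyllabifiable consonants are /ɹ/, /f/, /ŋ/, /ʃ/; each receives one epenthetic vowel.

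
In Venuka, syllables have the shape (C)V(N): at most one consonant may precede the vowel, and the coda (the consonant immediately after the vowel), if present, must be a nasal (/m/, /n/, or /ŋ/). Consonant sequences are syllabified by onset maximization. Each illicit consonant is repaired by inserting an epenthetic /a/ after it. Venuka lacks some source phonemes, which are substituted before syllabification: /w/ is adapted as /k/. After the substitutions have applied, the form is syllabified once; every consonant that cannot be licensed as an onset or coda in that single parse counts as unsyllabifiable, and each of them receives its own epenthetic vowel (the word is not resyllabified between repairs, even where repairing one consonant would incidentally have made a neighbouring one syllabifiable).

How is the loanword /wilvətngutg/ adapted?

kilavətanagutaga

Substitution: /w/ → /k/, giving /kilvətngutg/.
Syllabifying with onset maximization leaves /l/, /t/, /n/, /t/, /g/ stranded (only a nasal (/m/, /n/, or /ŋ/) is licensed in coda position; onsets are limited to one consonant).
Each unlicensed consonant becomes the onset of a new syllable: /l/ → /la/, /t/ → /ta/, /n/ → /na/, /t/ → /ta/, /g/ → /ga/.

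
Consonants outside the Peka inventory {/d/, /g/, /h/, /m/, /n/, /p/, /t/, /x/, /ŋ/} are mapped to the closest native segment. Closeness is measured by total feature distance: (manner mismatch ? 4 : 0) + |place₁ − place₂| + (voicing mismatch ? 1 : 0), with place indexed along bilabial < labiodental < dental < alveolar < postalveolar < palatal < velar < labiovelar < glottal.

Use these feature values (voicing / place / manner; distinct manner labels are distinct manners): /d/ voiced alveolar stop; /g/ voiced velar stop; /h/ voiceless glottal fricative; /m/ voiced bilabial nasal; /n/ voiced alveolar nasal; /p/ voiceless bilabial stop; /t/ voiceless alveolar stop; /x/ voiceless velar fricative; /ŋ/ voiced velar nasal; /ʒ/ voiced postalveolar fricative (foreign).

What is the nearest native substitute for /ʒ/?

x

/x/ is closest: same manner (fricative), place distance 2 (postalveolar→velar), voicing differs (+1); total 3. Next closest is /d/ at distance 5.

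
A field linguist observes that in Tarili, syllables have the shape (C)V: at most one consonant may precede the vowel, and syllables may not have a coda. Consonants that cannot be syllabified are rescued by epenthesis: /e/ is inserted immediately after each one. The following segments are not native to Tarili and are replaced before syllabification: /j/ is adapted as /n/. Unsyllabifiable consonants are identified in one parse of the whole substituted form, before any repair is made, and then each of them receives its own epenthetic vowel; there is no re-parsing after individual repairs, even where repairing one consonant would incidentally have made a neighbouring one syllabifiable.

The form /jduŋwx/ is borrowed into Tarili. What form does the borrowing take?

Substitution: /j/ → /n/, giving /nduŋwx/.
Syllabifying with onset maximization leaves /n/, /ŋ/, /w/, /x/ stranded (no codas are permitted; onsets are limited to one consonant).
Inserting the epenthetic vowel yields /n/ → /ne/, /ŋ/ → /ŋe/, /w/ → /we/, /x/ → /xe/.

neduŋewexe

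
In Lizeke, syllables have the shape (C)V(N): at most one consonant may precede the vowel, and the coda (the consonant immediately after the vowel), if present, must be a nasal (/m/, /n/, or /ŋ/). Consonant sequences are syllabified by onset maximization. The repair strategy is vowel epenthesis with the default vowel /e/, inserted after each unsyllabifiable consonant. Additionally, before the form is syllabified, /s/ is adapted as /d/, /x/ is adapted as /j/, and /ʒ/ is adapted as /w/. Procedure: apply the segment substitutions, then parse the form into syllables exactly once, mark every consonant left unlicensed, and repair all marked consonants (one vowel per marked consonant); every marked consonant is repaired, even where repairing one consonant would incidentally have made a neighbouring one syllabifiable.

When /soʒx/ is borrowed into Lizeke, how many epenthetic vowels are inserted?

After substitution the input is /dowj/.
The unsyllabifiable consonants are /w/, /j/; each receives one epenthetic vowel.

2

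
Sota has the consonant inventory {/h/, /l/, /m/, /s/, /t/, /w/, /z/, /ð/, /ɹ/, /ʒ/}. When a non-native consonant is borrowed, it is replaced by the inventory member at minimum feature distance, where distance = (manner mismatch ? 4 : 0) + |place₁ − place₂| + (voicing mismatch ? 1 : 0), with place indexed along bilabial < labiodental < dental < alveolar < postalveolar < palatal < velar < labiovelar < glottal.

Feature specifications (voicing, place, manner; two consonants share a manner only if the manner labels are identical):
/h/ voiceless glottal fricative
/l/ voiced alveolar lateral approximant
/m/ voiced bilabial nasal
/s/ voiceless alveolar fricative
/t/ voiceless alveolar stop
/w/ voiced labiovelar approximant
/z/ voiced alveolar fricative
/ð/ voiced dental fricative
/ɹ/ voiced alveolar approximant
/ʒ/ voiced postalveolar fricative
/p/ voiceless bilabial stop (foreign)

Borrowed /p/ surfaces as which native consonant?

t

/t/ is closest: same manner (stop), place distance 3 (bilabial→alveolar), same voicing; total 3. Next closest is /m/ at distance 5.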